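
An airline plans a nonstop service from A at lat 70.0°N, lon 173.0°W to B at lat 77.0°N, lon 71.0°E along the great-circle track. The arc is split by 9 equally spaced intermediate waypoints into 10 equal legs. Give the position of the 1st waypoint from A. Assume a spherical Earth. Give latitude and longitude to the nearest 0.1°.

≈ lat 72.5°N, lon 177.0°W

Write both endpoints as unit vectors p₁, p₂ with components (cos φ cos λ, cos φ sin λ, sin φ).
The central angle between the endpoints is δ = arccos(p₁·p₂) ≈ 0.491 rad (28.1°).
Interpolate at f = 1/10 with slerp weights a = sin((1−f)δ)/sin δ ≈ 0.907, b = sin(fδ)/sin δ ≈ 0.104.
p = a·p₁ + b·p₂ ≈ (-0.300, -0.016, 0.954); φ = arcsin(p_z) ≈ 72.50°, λ = atan2(p_y, p_x) ≈ -177.01°.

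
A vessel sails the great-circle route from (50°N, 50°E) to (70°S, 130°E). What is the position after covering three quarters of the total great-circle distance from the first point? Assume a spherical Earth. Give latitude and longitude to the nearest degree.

≈ (44°S, 89°E)

From cos δ = sin φ₁ sin φ₂ + cos φ₁ cos φ₂ cos Δλ, the central angle is δ ≈ 2.321 rad (133.0°).
Interpolate at f = 3/4 with slerp weights a = sin((1−f)δ)/sin δ ≈ 0.749, b = sin(fδ)/sin δ ≈ 1.347.
p = a·p₁ + b·p₂ ≈ (0.013, 0.722, -0.692); φ = arcsin(p_z) ≈ -43.78°, λ = atan2(p_y, p_x) ≈ 88.93°.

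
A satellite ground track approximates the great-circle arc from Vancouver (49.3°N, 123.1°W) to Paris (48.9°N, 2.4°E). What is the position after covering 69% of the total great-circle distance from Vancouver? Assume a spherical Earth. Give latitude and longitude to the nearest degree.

≈ 65°N, 27°W

The haversine formula gives a central angle δ ≈ 1.243 rad (71.2°) between the endpoints.
Interpolate at f = 0.69 with slerp weights a = sin((1−f)δ)/sin δ ≈ 0.397, b = sin(fδ)/sin δ ≈ 0.799.
p = a·p₁ + b·p₂ ≈ (0.383, -0.195, 0.903); φ = arcsin(p_z) ≈ 64.53°, λ = atan2(p_y, p_x) ≈ -26.95°.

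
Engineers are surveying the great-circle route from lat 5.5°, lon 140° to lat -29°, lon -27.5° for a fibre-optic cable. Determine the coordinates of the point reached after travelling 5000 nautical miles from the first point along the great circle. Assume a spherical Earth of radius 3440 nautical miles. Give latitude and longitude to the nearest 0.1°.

The haversine formula gives a central angle δ ≈ 2.682 rad (153.7°) between the endpoints. The total great-circle distance is δ·R ≈ 2.682 × 3440 ≈ 9228 nmi, so the target fraction is f = 5000/9228 ≈ 0.542.
Interpolate at f ≈ 0.542 with slerp weights a = sin((1−f)δ)/sin δ ≈ 2.126, b = sin(fδ)/sin δ ≈ 2.241.
p = a·p₁ + b·p₂ ≈ (0.117, 0.455, -0.883); φ = arcsin(p_z) ≈ -61.96°, λ = atan2(p_y, p_x) ≈ 75.53°.

≈ lat -62.0°, lon 75.5°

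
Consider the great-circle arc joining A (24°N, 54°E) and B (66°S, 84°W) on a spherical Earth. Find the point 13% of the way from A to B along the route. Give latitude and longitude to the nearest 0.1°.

≈ (8.1°N, 48.0°E)

Convert each endpoint to a unit vector on the sphere (x = cos φ cos λ, y = cos φ sin λ, z = sin φ).
The central angle between the endpoints is δ = arccos(p₁·p₂) ≈ 2.275 rad (130.4°).
Interpolate at f = 0.13 with slerp weights a = sin((1−f)δ)/sin δ ≈ 1.204, b = sin(fδ)/sin δ ≈ 0.383.
p = a·p₁ + b·p₂ ≈ (0.663, 0.735, 0.140); φ = arcsin(p_z) ≈ 8.07°, λ = atan2(p_y, p_x) ≈ 47.96°.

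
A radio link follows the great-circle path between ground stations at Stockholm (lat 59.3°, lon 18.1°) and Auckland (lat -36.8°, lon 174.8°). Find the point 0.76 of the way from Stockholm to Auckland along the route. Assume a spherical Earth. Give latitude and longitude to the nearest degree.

≈ lat -3°, lon 159°

Write both endpoints as unit vectors p₁, p₂ with components (cos φ cos λ, cos φ sin λ, sin φ).
The central angle between the endpoints is δ = arccos(p₁·p₂) ≈ 2.669 rad (152.9°).
Interpolate at f = 0.76 with slerp weights a = sin((1−f)δ)/sin δ ≈ 1.314, b = sin(fδ)/sin δ ≈ 1.972.
p = a·p₁ + b·p₂ ≈ (-0.935, 0.352, -0.051); φ = arcsin(p_z) ≈ -2.95°, λ = atan2(p_y, p_x) ≈ 159.39°.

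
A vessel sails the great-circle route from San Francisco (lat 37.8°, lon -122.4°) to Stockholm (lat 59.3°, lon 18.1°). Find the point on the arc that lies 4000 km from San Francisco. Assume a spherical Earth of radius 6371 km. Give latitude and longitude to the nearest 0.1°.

≈ lat 69.0°, lon -89.3°

Write both endpoints as unit vectors p₁, p₂ with components (cos φ cos λ, cos φ sin λ, sin φ).
The central angle between the endpoints is δ = arccos(p₁·p₂) ≈ 1.353 rad (77.5°). The total great-circle distance is δ·R ≈ 1.353 × 6371 ≈ 8622 km, so the target fraction is f = 4000/8622 ≈ 0.464.
Interpolate at f ≈ 0.464 with slerp weights a = sin((1−f)δ)/sin δ ≈ 0.680, b = sin(fδ)/sin δ ≈ 0.602.
p = a·p₁ + b·p₂ ≈ (0.004, -0.358, 0.934); φ = arcsin(p_z) ≈ 69.03°, λ = atan2(p_y, p_x) ≈ -89.32°.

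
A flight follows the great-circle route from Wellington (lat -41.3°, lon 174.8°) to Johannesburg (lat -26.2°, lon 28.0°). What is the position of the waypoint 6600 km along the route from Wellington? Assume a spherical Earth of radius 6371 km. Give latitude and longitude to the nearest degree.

The haversine formula gives a central angle δ ≈ 1.847 rad (105.8°) between the endpoints. The total great-circle distance is δ·R ≈ 1.847 × 6371 ≈ 11767 km, so the target fraction is f = 6600/11767 ≈ 0.561.
Interpolate at f ≈ 0.561 with slerp weights a = sin((1−f)δ)/sin δ ≈ 0.754, b = sin(fδ)/sin δ ≈ 0.894.
p = a·p₁ + b·p₂ ≈ (0.145, 0.428, -0.892); φ = arcsin(p_z) ≈ -63.14°, λ = atan2(p_y, p_x) ≈ 71.32°.

≈ lat -63°, lon 71°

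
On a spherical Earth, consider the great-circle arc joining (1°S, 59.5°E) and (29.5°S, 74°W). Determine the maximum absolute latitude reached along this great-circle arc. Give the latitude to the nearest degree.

The great circle lies in the plane with unit normal n̂ = (p₁ × p₂)/|p₁ × p₂|.
Here n̂_z ≈ -0.782; the vertex latitude is φ_max = arccos|n̂_z| ≈ 38.5°.

≈ 39°S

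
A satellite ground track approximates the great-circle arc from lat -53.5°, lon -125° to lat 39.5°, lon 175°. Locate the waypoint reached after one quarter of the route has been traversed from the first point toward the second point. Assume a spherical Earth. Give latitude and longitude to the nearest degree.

From cos δ = sin φ₁ sin φ₂ + cos φ₁ cos φ₂ cos Δλ, the central angle is δ ≈ 1.856 rad (106.4°).
Interpolate at f = 1/4 with slerp weights a = sin((1−f)δ)/sin δ ≈ 1.026, b = sin(fδ)/sin δ ≈ 0.467.
p = a·p₁ + b·p₂ ≈ (-0.709, -0.468, -0.528); φ = arcsin(p_z) ≈ -31.85°, λ = atan2(p_y, p_x) ≈ -146.53°.

≈ lat -32°, lon -147°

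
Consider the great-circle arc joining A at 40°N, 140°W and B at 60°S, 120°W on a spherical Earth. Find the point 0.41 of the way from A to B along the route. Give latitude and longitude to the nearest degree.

≈ 1°S, 133°W

Write both endpoints as unit vectors p₁, p₂ with components (cos φ cos λ, cos φ sin λ, sin φ).
The central angle between the endpoints is δ = arccos(p₁·p₂) ≈ 1.769 rad (101.3°).
Interpolate at f = 0.41 with slerp weights a = sin((1−f)δ)/sin δ ≈ 0.881, b = sin(fδ)/sin δ ≈ 0.677.
p = a·p₁ + b·p₂ ≈ (-0.686, -0.727, -0.019); φ = arcsin(p_z) ≈ -1.11°, λ = atan2(p_y, p_x) ≈ -133.36°.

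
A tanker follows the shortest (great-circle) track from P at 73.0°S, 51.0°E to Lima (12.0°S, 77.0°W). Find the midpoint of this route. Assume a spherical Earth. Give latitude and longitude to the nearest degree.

From cos δ = sin φ₁ sin φ₂ + cos φ₁ cos φ₂ cos Δλ, the central angle is δ ≈ 1.548 rad (88.7°).
Interpolate at f = 1/2 with slerp weights a = sin((1−f)δ)/sin δ ≈ 0.699, b = sin(fδ)/sin δ ≈ 0.699.
p = a·p₁ + b·p₂ ≈ (0.282, -0.508, -0.814); φ = arcsin(p_z) ≈ -54.49°, λ = atan2(p_y, p_x) ≈ -60.90°.

≈ 54°S, 61°W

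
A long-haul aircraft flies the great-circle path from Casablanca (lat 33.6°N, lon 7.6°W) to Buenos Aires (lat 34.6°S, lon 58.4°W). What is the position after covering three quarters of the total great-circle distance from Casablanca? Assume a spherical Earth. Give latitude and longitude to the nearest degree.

Write both endpoints as unit vectors p₁, p₂ with components (cos φ cos λ, cos φ sin λ, sin φ).
The central angle between the endpoints is δ = arccos(p₁·p₂) ≈ 1.451 rad (83.2°).
Interpolate at f = 3/4 with slerp weights a = sin((1−f)δ)/sin δ ≈ 0.357, b = sin(fδ)/sin δ ≈ 0.892.
p = a·p₁ + b·p₂ ≈ (0.680, -0.665, -0.309); φ = arcsin(p_z) ≈ -17.99°, λ = atan2(p_y, p_x) ≈ -44.36°.

≈ lat 18°S, lon 44°W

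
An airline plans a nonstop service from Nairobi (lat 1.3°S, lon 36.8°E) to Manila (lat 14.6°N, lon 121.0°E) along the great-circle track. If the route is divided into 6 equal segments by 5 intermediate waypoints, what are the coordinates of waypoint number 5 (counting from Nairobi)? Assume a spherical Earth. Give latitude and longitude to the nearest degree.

≈ lat 13°N, lon 106°E

Convert each endpoint to a unit vector on the sphere (x = cos φ cos λ, y = cos φ sin λ, z = sin φ).
The central angle between the endpoints is δ = arccos(p₁·p₂) ≈ 1.479 rad (84.7°).
Interpolate at f = 5/6 with slerp weights a = sin((1−f)δ)/sin δ ≈ 0.245, b = sin(fδ)/sin δ ≈ 0.947.
p = a·p₁ + b·p₂ ≈ (-0.276, 0.932, 0.233); φ = arcsin(p_z) ≈ 13.49°, λ = atan2(p_y, p_x) ≈ 106.49°.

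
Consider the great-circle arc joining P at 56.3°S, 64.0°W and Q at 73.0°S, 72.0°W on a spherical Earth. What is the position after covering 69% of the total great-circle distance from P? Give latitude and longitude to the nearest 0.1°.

≈ 67.9°S, 68.3°W

The haversine formula gives a central angle δ ≈ 0.297 rad (17.0°) between the endpoints.
Interpolate at f = 0.69 with slerp weights a = sin((1−f)δ)/sin δ ≈ 0.314, b = sin(fδ)/sin δ ≈ 0.695.
p = a·p₁ + b·p₂ ≈ (0.139, -0.350, -0.926); φ = arcsin(p_z) ≈ -67.87°, λ = atan2(p_y, p_x) ≈ -68.31°.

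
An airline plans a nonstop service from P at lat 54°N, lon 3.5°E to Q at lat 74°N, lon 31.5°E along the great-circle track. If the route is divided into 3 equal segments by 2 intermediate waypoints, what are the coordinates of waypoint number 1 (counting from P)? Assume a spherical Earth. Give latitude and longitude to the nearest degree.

Write both endpoints as unit vectors p₁, p₂ with components (cos φ cos λ, cos φ sin λ, sin φ).
The central angle between the endpoints is δ = arccos(p₁·p₂) ≈ 0.401 rad (23.0°).
Interpolate at f = 1/3 with slerp weights a = sin((1−f)δ)/sin δ ≈ 0.677, b = sin(fδ)/sin δ ≈ 0.341.
p = a·p₁ + b·p₂ ≈ (0.477, 0.073, 0.876); φ = arcsin(p_z) ≈ 61.13°, λ = atan2(p_y, p_x) ≈ 8.75°.

≈ lat 61°N, lon 9°E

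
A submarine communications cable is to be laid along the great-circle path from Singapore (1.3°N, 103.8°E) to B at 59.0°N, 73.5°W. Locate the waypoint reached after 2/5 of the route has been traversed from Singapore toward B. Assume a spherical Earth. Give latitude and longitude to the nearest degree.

≈ 49°N, 102°E

Write both endpoints as unit vectors p₁, p₂ with components (cos φ cos λ, cos φ sin λ, sin φ).
The central angle between the endpoints is δ = arccos(p₁·p₂) ≈ 2.089 rad (119.7°).
Interpolate at f = 2/5 with slerp weights a = sin((1−f)δ)/sin δ ≈ 1.093, b = sin(fδ)/sin δ ≈ 0.853.
p = a·p₁ + b·p₂ ≈ (-0.136, 0.640, 0.756); φ = arcsin(p_z) ≈ 49.14°, λ = atan2(p_y, p_x) ≈ 101.99°.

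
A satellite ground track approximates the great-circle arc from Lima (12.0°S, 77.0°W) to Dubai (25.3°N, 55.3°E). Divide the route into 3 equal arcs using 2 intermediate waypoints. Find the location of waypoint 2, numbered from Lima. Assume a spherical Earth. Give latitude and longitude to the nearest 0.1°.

≈ 22.7°N, 6.5°E

Write both endpoints as unit vectors p₁, p₂ with components (cos φ cos λ, cos φ sin λ, sin φ).
The central angle between the endpoints is δ = arccos(p₁·p₂) ≈ 2.324 rad (133.2°).
Interpolate at f = 2/3 with slerp weights a = sin((1−f)δ)/sin δ ≈ 0.959, b = sin(fδ)/sin δ ≈ 1.371.
p = a·p₁ + b·p₂ ≈ (0.916, 0.105, 0.386); φ = arcsin(p_z) ≈ 22.73°, λ = atan2(p_y, p_x) ≈ 6.52°.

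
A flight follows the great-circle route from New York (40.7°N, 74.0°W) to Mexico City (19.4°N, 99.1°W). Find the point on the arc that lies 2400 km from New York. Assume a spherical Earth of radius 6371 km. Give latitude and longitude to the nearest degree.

Convert each endpoint to a unit vector on the sphere (x = cos φ cos λ, y = cos φ sin λ, z = sin φ).
The central angle between the endpoints is δ = arccos(p₁·p₂) ≈ 0.527 rad (30.2°). The total great-circle distance is δ·R ≈ 0.527 × 6371 ≈ 3359 km, so the target fraction is f = 2400/3359 ≈ 0.714.
Interpolate at f ≈ 0.714 with slerp weights a = sin((1−f)δ)/sin δ ≈ 0.298, b = sin(fδ)/sin δ ≈ 0.731.
p = a·p₁ + b·p₂ ≈ (-0.047, -0.898, 0.437); φ = arcsin(p_z) ≈ 25.93°, λ = atan2(p_y, p_x) ≈ -92.98°.

≈ (26°N, 93°W)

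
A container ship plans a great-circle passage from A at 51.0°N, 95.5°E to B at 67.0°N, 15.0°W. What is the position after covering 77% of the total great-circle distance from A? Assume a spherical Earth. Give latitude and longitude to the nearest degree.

Convert each endpoint to a unit vector on the sphere (x = cos φ cos λ, y = cos φ sin λ, z = sin φ).
The central angle between the endpoints is δ = arccos(p₁·p₂) ≈ 0.890 rad (51.0°).
Interpolate at f = 0.77 with slerp weights a = sin((1−f)δ)/sin δ ≈ 0.262, b = sin(fδ)/sin δ ≈ 0.814.
p = a·p₁ + b·p₂ ≈ (0.292, 0.082, 0.953); φ = arcsin(p_z) ≈ 72.37°, λ = atan2(p_y, p_x) ≈ 15.62°.

≈ 72°N, 16°E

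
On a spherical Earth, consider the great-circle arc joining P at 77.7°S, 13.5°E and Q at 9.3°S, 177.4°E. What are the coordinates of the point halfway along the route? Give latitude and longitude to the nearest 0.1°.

From cos δ = sin φ₁ sin φ₂ + cos φ₁ cos φ₂ cos Δλ, the central angle is δ ≈ 1.615 rad (92.5°).
Interpolate at f = 1/2 with slerp weights a = sin((1−f)δ)/sin δ ≈ 0.723, b = sin(fδ)/sin δ ≈ 0.723.
p = a·p₁ + b·p₂ ≈ (-0.563, 0.068, -0.824); φ = arcsin(p_z) ≈ -55.44°, λ = atan2(p_y, p_x) ≈ 173.08°.

≈ 55.4°S, 173.1°E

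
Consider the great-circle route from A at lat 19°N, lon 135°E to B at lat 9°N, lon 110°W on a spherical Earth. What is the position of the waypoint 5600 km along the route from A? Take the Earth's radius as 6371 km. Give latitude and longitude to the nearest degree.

The haversine formula gives a central angle δ ≈ 1.922 rad (110.1°) between the endpoints. The total great-circle distance is δ·R ≈ 1.922 × 6371 ≈ 12243 km, so the target fraction is f = 5600/12243 ≈ 0.457.
Interpolate at f ≈ 0.457 with slerp weights a = sin((1−f)δ)/sin δ ≈ 0.920, b = sin(fδ)/sin δ ≈ 0.820.
p = a·p₁ + b·p₂ ≈ (-0.892, -0.146, 0.428); φ = arcsin(p_z) ≈ 25.32°, λ = atan2(p_y, p_x) ≈ -170.70°.

≈ lat 25°N, lon 171°W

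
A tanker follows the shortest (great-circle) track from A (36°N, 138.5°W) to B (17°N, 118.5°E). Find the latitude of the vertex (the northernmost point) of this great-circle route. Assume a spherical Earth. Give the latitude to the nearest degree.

≈ 41°N

The great circle lies in the plane with unit normal n̂ = (p₁ × p₂)/|p₁ × p₂|.
Here n̂_z ≈ -0.754; the vertex latitude is φ_max = arccos|n̂_z| ≈ 41.1°.
Check via Clairaut: cos φ_max = |cos φ₁| · sin C = cos(36.0°)·sin(68.7°) ≈ 0.754, again giving ≈ 41.1°.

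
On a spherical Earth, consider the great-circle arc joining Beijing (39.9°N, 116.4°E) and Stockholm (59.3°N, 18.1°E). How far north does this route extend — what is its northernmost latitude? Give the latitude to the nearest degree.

The great circle lies in the plane with unit normal n̂ = (p₁ × p₂)/|p₁ × p₂|.
Here n̂_z ≈ -0.446; the vertex latitude is φ_max = arccos|n̂_z| ≈ 63.5°.

≈ 64°N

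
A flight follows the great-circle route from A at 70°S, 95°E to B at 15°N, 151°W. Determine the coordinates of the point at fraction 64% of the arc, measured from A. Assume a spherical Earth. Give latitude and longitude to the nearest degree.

≈ 23°S, 165°W

Write both endpoints as unit vectors p₁, p₂ with components (cos φ cos λ, cos φ sin λ, sin φ).
The central angle between the endpoints is δ = arccos(p₁·p₂) ≈ 1.958 rad (112.2°).
Interpolate at f = 0.64 with slerp weights a = sin((1−f)δ)/sin δ ≈ 0.700, b = sin(fδ)/sin δ ≈ 1.026.
p = a·p₁ + b·p₂ ≈ (-0.888, -0.242, -0.392); φ = arcsin(p_z) ≈ -23.08°, λ = atan2(p_y, p_x) ≈ -164.75°.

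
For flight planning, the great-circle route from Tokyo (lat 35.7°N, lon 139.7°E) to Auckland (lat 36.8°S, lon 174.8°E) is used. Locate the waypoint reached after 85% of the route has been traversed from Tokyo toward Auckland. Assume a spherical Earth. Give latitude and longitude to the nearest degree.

≈ lat 26°S, lon 169°E

The haversine formula gives a central angle δ ≈ 1.387 rad (79.5°) between the endpoints.
Interpolate at f = 0.85 with slerp weights a = sin((1−f)δ)/sin δ ≈ 0.210, b = sin(fδ)/sin δ ≈ 0.940.
p = a·p₁ + b·p₂ ≈ (-0.880, 0.179, -0.441); φ = arcsin(p_z) ≈ -26.14°, λ = atan2(p_y, p_x) ≈ 168.53°.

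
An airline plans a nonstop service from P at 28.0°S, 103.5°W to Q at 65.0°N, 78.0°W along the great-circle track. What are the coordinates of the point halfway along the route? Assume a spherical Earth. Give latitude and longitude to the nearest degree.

≈ 19°N, 95°W

Write both endpoints as unit vectors p₁, p₂ with components (cos φ cos λ, cos φ sin λ, sin φ).
The central angle between the endpoints is δ = arccos(p₁·p₂) ≈ 1.660 rad (95.1°).
Interpolate at f = 1/2 with slerp weights a = sin((1−f)δ)/sin δ ≈ 0.741, b = sin(fδ)/sin δ ≈ 0.741.
p = a·p₁ + b·p₂ ≈ (-0.088, -0.942, 0.324); φ = arcsin(p_z) ≈ 18.88°, λ = atan2(p_y, p_x) ≈ -95.31°.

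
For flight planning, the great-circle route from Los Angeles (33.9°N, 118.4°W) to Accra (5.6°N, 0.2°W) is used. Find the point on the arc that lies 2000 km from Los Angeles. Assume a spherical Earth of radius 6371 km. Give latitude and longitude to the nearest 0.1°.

≈ 38.6°N, 96.8°W

Convert each endpoint to a unit vector on the sphere (x = cos φ cos λ, y = cos φ sin λ, z = sin φ).
The central angle between the endpoints is δ = arccos(p₁·p₂) ≈ 1.913 rad (109.6°). The total great-circle distance is δ·R ≈ 1.913 × 6371 ≈ 12190 km, so the target fraction is f = 2000/12190 ≈ 0.164.
Interpolate at f ≈ 0.164 with slerp weights a = sin((1−f)δ)/sin δ ≈ 1.061, b = sin(fδ)/sin δ ≈ 0.328.
p = a·p₁ + b·p₂ ≈ (-0.093, -0.776, 0.624); φ = arcsin(p_z) ≈ 38.60°, λ = atan2(p_y, p_x) ≈ -96.81°.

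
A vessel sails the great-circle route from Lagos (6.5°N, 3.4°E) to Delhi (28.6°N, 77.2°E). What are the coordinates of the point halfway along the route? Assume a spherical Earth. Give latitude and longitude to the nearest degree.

≈ 22°N, 38°E

Write both endpoints as unit vectors p₁, p₂ with components (cos φ cos λ, cos φ sin λ, sin φ).
The central angle between the endpoints is δ = arccos(p₁·p₂) ≈ 1.269 rad (72.7°).
Interpolate at f = 1/2 with slerp weights a = sin((1−f)δ)/sin δ ≈ 0.621, b = sin(fδ)/sin δ ≈ 0.621.
p = a·p₁ + b·p₂ ≈ (0.736, 0.568, 0.367); φ = arcsin(p_z) ≈ 21.56°, λ = atan2(p_y, p_x) ≈ 37.65°.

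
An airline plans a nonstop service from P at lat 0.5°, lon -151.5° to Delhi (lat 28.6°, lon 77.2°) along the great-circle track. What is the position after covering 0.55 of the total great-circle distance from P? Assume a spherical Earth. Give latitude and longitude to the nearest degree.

≈ lat 34°, lon 144°

Convert each endpoint to a unit vector on the sphere (x = cos φ cos λ, y = cos φ sin λ, z = sin φ).
The central angle between the endpoints is δ = arccos(p₁·p₂) ≈ 2.184 rad (125.1°).
Interpolate at f = 0.55 with slerp weights a = sin((1−f)δ)/sin δ ≈ 1.017, b = sin(fδ)/sin δ ≈ 1.140.
p = a·p₁ + b·p₂ ≈ (-0.672, 0.491, 0.555); φ = arcsin(p_z) ≈ 33.68°, λ = atan2(p_y, p_x) ≈ 143.87°.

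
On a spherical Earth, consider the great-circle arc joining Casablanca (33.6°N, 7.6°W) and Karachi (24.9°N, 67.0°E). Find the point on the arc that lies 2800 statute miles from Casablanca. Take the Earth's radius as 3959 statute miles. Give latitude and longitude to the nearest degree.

≈ 33°N, 41°E

From cos δ = sin φ₁ sin φ₂ + cos φ₁ cos φ₂ cos Δλ, the central angle is δ ≈ 1.122 rad (64.3°). The total great-circle distance is δ·R ≈ 1.122 × 3959 ≈ 4443 mi, so the target fraction is f = 2800/4443 ≈ 0.630.
Interpolate at f ≈ 0.630 with slerp weights a = sin((1−f)δ)/sin δ ≈ 0.447, b = sin(fδ)/sin δ ≈ 0.721.
p = a·p₁ + b·p₂ ≈ (0.625, 0.553, 0.551); φ = arcsin(p_z) ≈ 33.45°, λ = atan2(p_y, p_x) ≈ 41.49°.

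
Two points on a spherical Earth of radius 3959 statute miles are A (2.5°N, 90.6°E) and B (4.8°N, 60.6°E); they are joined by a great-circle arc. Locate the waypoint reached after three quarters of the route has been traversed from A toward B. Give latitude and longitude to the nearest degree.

≈ (4°N, 68°E)

Write both endpoints as unit vectors p₁, p₂ with components (cos φ cos λ, cos φ sin λ, sin φ).
The central angle between the endpoints is δ = arccos(p₁·p₂) ≈ 0.524 rad (30.0°).
Interpolate at f = 3/4 with slerp weights a = sin((1−f)δ)/sin δ ≈ 0.261, b = sin(fδ)/sin δ ≈ 0.765.
p = a·p₁ + b·p₂ ≈ (0.372, 0.925, 0.075); φ = arcsin(p_z) ≈ 4.33°, λ = atan2(p_y, p_x) ≈ 68.11°.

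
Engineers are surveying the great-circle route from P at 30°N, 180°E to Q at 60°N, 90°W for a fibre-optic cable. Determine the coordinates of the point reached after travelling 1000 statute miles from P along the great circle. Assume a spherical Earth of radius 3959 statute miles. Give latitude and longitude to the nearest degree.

Convert each endpoint to a unit vector on the sphere (x = cos φ cos λ, y = cos φ sin λ, z = sin φ).
The central angle between the endpoints is δ = arccos(p₁·p₂) ≈ 1.123 rad (64.3°). The total great-circle distance is δ·R ≈ 1.123 × 3959 ≈ 4446 mi, so the target fraction is f = 1000/4446 ≈ 0.225.
Interpolate at f ≈ 0.225 with slerp weights a = sin((1−f)δ)/sin δ ≈ 0.848, b = sin(fδ)/sin δ ≈ 0.277.
p = a·p₁ + b·p₂ ≈ (-0.735, -0.139, 0.664); φ = arcsin(p_z) ≈ 41.62°, λ = atan2(p_y, p_x) ≈ -169.31°.

≈ 42°N, 169°W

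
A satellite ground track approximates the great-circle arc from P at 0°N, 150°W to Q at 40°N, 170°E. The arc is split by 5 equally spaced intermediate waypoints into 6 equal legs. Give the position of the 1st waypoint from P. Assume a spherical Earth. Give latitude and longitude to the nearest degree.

≈ 7°N, 156°W

Write both endpoints as unit vectors p₁, p₂ with components (cos φ cos λ, cos φ sin λ, sin φ).
The central angle between the endpoints is δ = arccos(p₁·p₂) ≈ 0.944 rad (54.1°).
Interpolate at f = 1/6 with slerp weights a = sin((1−f)δ)/sin δ ≈ 0.874, b = sin(fδ)/sin δ ≈ 0.193.
p = a·p₁ + b·p₂ ≈ (-0.903, -0.411, 0.124); φ = arcsin(p_z) ≈ 7.14°, λ = atan2(p_y, p_x) ≈ -155.51°.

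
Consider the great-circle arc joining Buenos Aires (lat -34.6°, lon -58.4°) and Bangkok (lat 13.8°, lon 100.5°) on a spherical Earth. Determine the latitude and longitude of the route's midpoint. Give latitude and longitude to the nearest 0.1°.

Write both endpoints as unit vectors p₁, p₂ with components (cos φ cos λ, cos φ sin λ, sin φ).
The central angle between the endpoints is δ = arccos(p₁·p₂) ≈ 2.649 rad (151.8°).
Interpolate at f = 1/2 with slerp weights a = sin((1−f)δ)/sin δ ≈ 2.052, b = sin(fδ)/sin δ ≈ 2.052.
p = a·p₁ + b·p₂ ≈ (0.522, 0.521, -0.676); φ = arcsin(p_z) ≈ -42.51°, λ = atan2(p_y, p_x) ≈ 44.94°.

≈ lat -42.5°, lon 44.9°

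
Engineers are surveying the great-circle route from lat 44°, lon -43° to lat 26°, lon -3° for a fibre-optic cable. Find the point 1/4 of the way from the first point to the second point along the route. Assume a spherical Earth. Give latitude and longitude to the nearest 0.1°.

≈ lat 40.9°, lon -31.2°

The haversine formula gives a central angle δ ≈ 0.644 rad (36.9°) between the endpoints.
Interpolate at f = 1/4 with slerp weights a = sin((1−f)δ)/sin δ ≈ 0.774, b = sin(fδ)/sin δ ≈ 0.267.
p = a·p₁ + b·p₂ ≈ (0.647, -0.392, 0.654); φ = arcsin(p_z) ≈ 40.87°, λ = atan2(p_y, p_x) ≈ -31.23°.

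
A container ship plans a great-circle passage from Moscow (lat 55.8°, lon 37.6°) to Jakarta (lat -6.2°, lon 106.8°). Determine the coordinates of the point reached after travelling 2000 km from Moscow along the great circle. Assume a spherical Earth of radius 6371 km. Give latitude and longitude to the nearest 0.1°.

≈ lat 46.5°, lon 62.4°

Write both endpoints as unit vectors p₁, p₂ with components (cos φ cos λ, cos φ sin λ, sin φ).
The central angle between the endpoints is δ = arccos(p₁·p₂) ≈ 1.461 rad (83.7°). The total great-circle distance is δ·R ≈ 1.461 × 6371 ≈ 9311 km, so the target fraction is f = 2000/9311 ≈ 0.215.
Interpolate at f ≈ 0.215 with slerp weights a = sin((1−f)δ)/sin δ ≈ 0.917, b = sin(fδ)/sin δ ≈ 0.311.
p = a·p₁ + b·p₂ ≈ (0.319, 0.610, 0.725); φ = arcsin(p_z) ≈ 46.48°, λ = atan2(p_y, p_x) ≈ 62.39°.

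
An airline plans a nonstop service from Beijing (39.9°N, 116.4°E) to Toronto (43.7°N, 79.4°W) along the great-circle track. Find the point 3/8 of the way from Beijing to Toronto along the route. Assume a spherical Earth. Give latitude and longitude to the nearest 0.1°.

Convert each endpoint to a unit vector on the sphere (x = cos φ cos λ, y = cos φ sin λ, z = sin φ).
The central angle between the endpoints is δ = arccos(p₁·p₂) ≈ 1.661 rad (95.2°).
Interpolate at f = 3/8 with slerp weights a = sin((1−f)δ)/sin δ ≈ 0.865, b = sin(fδ)/sin δ ≈ 0.586.
p = a·p₁ + b·p₂ ≈ (-0.217, 0.178, 0.960); φ = arcsin(p_z) ≈ 73.69°, λ = atan2(p_y, p_x) ≈ 140.64°.

≈ 73.7°N, 140.6°E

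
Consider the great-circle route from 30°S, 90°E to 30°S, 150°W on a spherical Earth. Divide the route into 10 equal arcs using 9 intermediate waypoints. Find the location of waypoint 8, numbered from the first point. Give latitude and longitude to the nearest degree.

From cos δ = sin φ₁ sin φ₂ + cos φ₁ cos φ₂ cos Δλ, the central angle is δ ≈ 1.696 rad (97.2°).
Interpolate at f = 8/10 with slerp weights a = sin((1−f)δ)/sin δ ≈ 0.335, b = sin(fδ)/sin δ ≈ 0.985.
p = a·p₁ + b·p₂ ≈ (-0.739, -0.136, -0.660); φ = arcsin(p_z) ≈ -41.31°, λ = atan2(p_y, p_x) ≈ -169.57°.

≈ 41°S, 170°W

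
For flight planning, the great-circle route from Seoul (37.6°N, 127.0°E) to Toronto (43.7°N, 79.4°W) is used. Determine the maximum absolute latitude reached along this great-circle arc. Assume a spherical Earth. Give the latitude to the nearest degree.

≈ 75°N

The great circle lies in the plane with unit normal n̂ = (p₁ × p₂)/|p₁ × p₂|.
Here n̂_z ≈ +0.256; the vertex latitude is φ_max = arccos|n̂_z| ≈ 75.2°.
Check via Clairaut: cos φ_max = |cos φ₁| · sin C = cos(37.6°)·sin(18.8°) ≈ 0.256, again giving ≈ 75.2°.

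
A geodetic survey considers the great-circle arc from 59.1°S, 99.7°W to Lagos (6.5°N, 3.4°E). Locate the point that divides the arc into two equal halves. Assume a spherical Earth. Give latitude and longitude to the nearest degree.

Write both endpoints as unit vectors p₁, p₂ with components (cos φ cos λ, cos φ sin λ, sin φ).
The central angle between the endpoints is δ = arccos(p₁·p₂) ≈ 1.785 rad (102.3°).
Interpolate at f = 1/2 with slerp weights a = sin((1−f)δ)/sin δ ≈ 0.797, b = sin(fδ)/sin δ ≈ 0.797.
p = a·p₁ + b·p₂ ≈ (0.721, -0.356, -0.594); φ = arcsin(p_z) ≈ -36.41°, λ = atan2(p_y, p_x) ≈ -26.29°.

≈ 36°S, 26°W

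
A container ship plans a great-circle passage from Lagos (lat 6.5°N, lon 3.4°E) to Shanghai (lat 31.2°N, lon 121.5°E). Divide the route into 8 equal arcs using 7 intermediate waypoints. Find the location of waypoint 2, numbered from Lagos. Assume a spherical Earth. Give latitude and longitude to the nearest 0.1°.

From cos δ = sin φ₁ sin φ₂ + cos φ₁ cos φ₂ cos Δλ, the central angle is δ ≈ 1.919 rad (110.0°).
Interpolate at f = 2/8 with slerp weights a = sin((1−f)δ)/sin δ ≈ 1.055, b = sin(fδ)/sin δ ≈ 0.491.
p = a·p₁ + b·p₂ ≈ (0.827, 0.420, 0.374); φ = arcsin(p_z) ≈ 21.96°, λ = atan2(p_y, p_x) ≈ 26.95°.

≈ lat 22.0°N, lon 27.0°E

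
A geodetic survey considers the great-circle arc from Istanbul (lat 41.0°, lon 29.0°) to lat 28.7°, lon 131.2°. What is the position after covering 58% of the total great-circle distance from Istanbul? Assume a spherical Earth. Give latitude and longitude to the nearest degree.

≈ lat 46°, lon 94°

Write both endpoints as unit vectors p₁, p₂ with components (cos φ cos λ, cos φ sin λ, sin φ).
The central angle between the endpoints is δ = arccos(p₁·p₂) ≈ 1.395 rad (79.9°).
Interpolate at f = 0.58 with slerp weights a = sin((1−f)δ)/sin δ ≈ 0.562, b = sin(fδ)/sin δ ≈ 0.735.
p = a·p₁ + b·p₂ ≈ (-0.054, 0.690, 0.721); φ = arcsin(p_z) ≈ 46.16°, λ = atan2(p_y, p_x) ≈ 94.47°.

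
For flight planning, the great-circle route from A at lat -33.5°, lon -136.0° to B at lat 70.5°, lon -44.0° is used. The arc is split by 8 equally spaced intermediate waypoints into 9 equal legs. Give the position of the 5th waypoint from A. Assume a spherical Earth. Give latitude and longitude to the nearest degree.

≈ lat 30°, lon -111°

Write both endpoints as unit vectors p₁, p₂ with components (cos φ cos λ, cos φ sin λ, sin φ).
The central angle between the endpoints is δ = arccos(p₁·p₂) ≈ 2.129 rad (122.0°).
Interpolate at f = 5/9 with slerp weights a = sin((1−f)δ)/sin δ ≈ 0.957, b = sin(fδ)/sin δ ≈ 1.092.
p = a·p₁ + b·p₂ ≈ (-0.312, -0.807, 0.501); φ = arcsin(p_z) ≈ 30.07°, λ = atan2(p_y, p_x) ≈ -111.11°.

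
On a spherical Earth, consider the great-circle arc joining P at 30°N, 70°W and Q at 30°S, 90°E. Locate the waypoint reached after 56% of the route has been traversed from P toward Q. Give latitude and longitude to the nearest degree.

≈ 5°S, 18°E

From cos δ = sin φ₁ sin φ₂ + cos φ₁ cos φ₂ cos Δλ, the central angle is δ ≈ 2.840 rad (162.7°).
Interpolate at f = 0.56 with slerp weights a = sin((1−f)δ)/sin δ ≈ 3.191, b = sin(fδ)/sin δ ≈ 3.362.
p = a·p₁ + b·p₂ ≈ (0.945, 0.315, -0.086); φ = arcsin(p_z) ≈ -4.92°, λ = atan2(p_y, p_x) ≈ 18.44°.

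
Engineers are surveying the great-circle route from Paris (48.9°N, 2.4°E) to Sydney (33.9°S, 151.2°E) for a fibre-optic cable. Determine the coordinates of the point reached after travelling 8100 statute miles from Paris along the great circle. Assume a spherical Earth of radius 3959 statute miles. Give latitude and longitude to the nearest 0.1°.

Write both endpoints as unit vectors p₁, p₂ with components (cos φ cos λ, cos φ sin λ, sin φ).
The central angle between the endpoints is δ = arccos(p₁·p₂) ≈ 2.662 rad (152.5°). The total great-circle distance is δ·R ≈ 2.662 × 3959 ≈ 10537 mi, so the target fraction is f = 8100/10537 ≈ 0.769.
Interpolate at f ≈ 0.769 with slerp weights a = sin((1−f)δ)/sin δ ≈ 1.251, b = sin(fδ)/sin δ ≈ 1.926.
p = a·p₁ + b·p₂ ≈ (-0.579, 0.804, -0.132); φ = arcsin(p_z) ≈ -7.56°, λ = atan2(p_y, p_x) ≈ 125.76°.

≈ 7.6°S, 125.8°E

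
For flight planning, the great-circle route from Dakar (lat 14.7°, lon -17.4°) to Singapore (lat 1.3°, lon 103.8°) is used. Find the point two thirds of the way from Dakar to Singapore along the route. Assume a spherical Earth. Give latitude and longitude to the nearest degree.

≈ lat 12°, lon 65°

Convert each endpoint to a unit vector on the sphere (x = cos φ cos λ, y = cos φ sin λ, z = sin φ).
The central angle between the endpoints is δ = arccos(p₁·p₂) ≈ 2.089 rad (119.7°).
Interpolate at f = 2/3 with slerp weights a = sin((1−f)δ)/sin δ ≈ 0.738, b = sin(fδ)/sin δ ≈ 1.133.
p = a·p₁ + b·p₂ ≈ (0.411, 0.886, 0.213); φ = arcsin(p_z) ≈ 12.30°, λ = atan2(p_y, p_x) ≈ 65.11°.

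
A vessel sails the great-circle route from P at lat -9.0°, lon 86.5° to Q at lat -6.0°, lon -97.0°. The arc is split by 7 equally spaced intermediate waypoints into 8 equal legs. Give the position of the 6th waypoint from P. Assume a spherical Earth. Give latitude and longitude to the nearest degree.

Write both endpoints as unit vectors p₁, p₂ with components (cos φ cos λ, cos φ sin λ, sin φ).
The central angle between the endpoints is δ = arccos(p₁·p₂) ≈ 2.873 rad (164.6°).
Interpolate at f = 6/8 with slerp weights a = sin((1−f)δ)/sin δ ≈ 2.478, b = sin(fδ)/sin δ ≈ 3.142.
p = a·p₁ + b·p₂ ≈ (-0.231, -0.659, -0.716); φ = arcsin(p_z) ≈ -45.73°, λ = atan2(p_y, p_x) ≈ -109.36°.

≈ lat -46°, lon -109°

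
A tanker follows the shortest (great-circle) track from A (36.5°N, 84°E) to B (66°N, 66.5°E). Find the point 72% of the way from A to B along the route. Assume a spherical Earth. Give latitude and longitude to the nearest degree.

≈ (58°N, 74°E)

Convert each endpoint to a unit vector on the sphere (x = cos φ cos λ, y = cos φ sin λ, z = sin φ).
The central angle between the endpoints is δ = arccos(p₁·p₂) ≈ 0.545 rad (31.2°).
Interpolate at f = 0.72 with slerp weights a = sin((1−f)δ)/sin δ ≈ 0.293, b = sin(fδ)/sin δ ≈ 0.738.
p = a·p₁ + b·p₂ ≈ (0.144, 0.510, 0.848); φ = arcsin(p_z) ≈ 58.02°, λ = atan2(p_y, p_x) ≈ 74.19°.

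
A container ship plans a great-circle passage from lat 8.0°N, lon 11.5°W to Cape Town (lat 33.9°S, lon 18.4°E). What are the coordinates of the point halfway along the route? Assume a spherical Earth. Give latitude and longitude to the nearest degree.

≈ lat 13°S, lon 2°E

Write both endpoints as unit vectors p₁, p₂ with components (cos φ cos λ, cos φ sin λ, sin φ).
The central angle between the endpoints is δ = arccos(p₁·p₂) ≈ 0.883 rad (50.6°).
Interpolate at f = 1/2 with slerp weights a = sin((1−f)δ)/sin δ ≈ 0.553, b = sin(fδ)/sin δ ≈ 0.553.
p = a·p₁ + b·p₂ ≈ (0.972, 0.036, -0.231); φ = arcsin(p_z) ≈ -13.38°, λ = atan2(p_y, p_x) ≈ 2.10°.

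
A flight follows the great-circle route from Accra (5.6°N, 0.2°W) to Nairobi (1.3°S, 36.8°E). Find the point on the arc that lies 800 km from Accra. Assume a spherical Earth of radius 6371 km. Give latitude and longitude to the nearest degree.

From cos δ = sin φ₁ sin φ₂ + cos φ₁ cos φ₂ cos Δλ, the central angle is δ ≈ 0.656 rad (37.6°). The total great-circle distance is δ·R ≈ 0.656 × 6371 ≈ 4180 km, so the target fraction is f = 800/4180 ≈ 0.191.
Interpolate at f ≈ 0.191 with slerp weights a = sin((1−f)δ)/sin δ ≈ 0.829, b = sin(fδ)/sin δ ≈ 0.205.
p = a·p₁ + b·p₂ ≈ (0.990, 0.120, 0.076); φ = arcsin(p_z) ≈ 4.37°, λ = atan2(p_y, p_x) ≈ 6.92°.

≈ (4°N, 7°E)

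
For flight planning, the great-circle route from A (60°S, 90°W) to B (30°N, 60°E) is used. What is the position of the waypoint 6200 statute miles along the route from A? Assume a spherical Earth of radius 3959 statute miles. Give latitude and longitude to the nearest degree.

Write both endpoints as unit vectors p₁, p₂ with components (cos φ cos λ, cos φ sin λ, sin φ).
The central angle between the endpoints is δ = arccos(p₁·p₂) ≈ 2.512 rad (143.9°). The total great-circle distance is δ·R ≈ 2.512 × 3959 ≈ 9943 mi, so the target fraction is f = 6200/9943 ≈ 0.624.
Interpolate at f ≈ 0.624 with slerp weights a = sin((1−f)δ)/sin δ ≈ 1.376, b = sin(fδ)/sin δ ≈ 1.697.
p = a·p₁ + b·p₂ ≈ (0.735, 0.585, -0.343); φ = arcsin(p_z) ≈ -20.07°, λ = atan2(p_y, p_x) ≈ 38.51°.

≈ (20°S, 39°E)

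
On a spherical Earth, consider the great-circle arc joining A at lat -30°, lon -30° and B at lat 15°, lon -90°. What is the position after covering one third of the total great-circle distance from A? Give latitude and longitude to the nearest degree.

From cos δ = sin φ₁ sin φ₂ + cos φ₁ cos φ₂ cos Δλ, the central angle is δ ≈ 1.278 rad (73.2°).
Interpolate at f = 1/3 with slerp weights a = sin((1−f)δ)/sin δ ≈ 0.786, b = sin(fδ)/sin δ ≈ 0.432.
p = a·p₁ + b·p₂ ≈ (0.590, -0.757, -0.281); φ = arcsin(p_z) ≈ -16.34°, λ = atan2(p_y, p_x) ≈ -52.10°.

≈ lat -16°, lon -52°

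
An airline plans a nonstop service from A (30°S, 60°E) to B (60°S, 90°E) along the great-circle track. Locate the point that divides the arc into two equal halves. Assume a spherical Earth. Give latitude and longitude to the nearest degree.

The haversine formula gives a central angle δ ≈ 0.630 rad (36.1°) between the endpoints.
Interpolate at f = 1/2 with slerp weights a = sin((1−f)δ)/sin δ ≈ 0.526, b = sin(fδ)/sin δ ≈ 0.526.
p = a·p₁ + b·p₂ ≈ (0.228, 0.657, -0.718); φ = arcsin(p_z) ≈ -45.92°, λ = atan2(p_y, p_x) ≈ 70.89°.

≈ (46°S, 71°E)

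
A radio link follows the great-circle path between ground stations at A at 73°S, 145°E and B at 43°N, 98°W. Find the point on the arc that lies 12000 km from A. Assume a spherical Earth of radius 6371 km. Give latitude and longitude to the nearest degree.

Convert each endpoint to a unit vector on the sphere (x = cos φ cos λ, y = cos φ sin λ, z = sin φ).
The central angle between the endpoints is δ = arccos(p₁·p₂) ≈ 2.418 rad (138.5°). The total great-circle distance is δ·R ≈ 2.418 × 6371 ≈ 15404 km, so the target fraction is f = 12000/15404 ≈ 0.779.
Interpolate at f ≈ 0.779 with slerp weights a = sin((1−f)δ)/sin δ ≈ 0.769, b = sin(fδ)/sin δ ≈ 1.437.
p = a·p₁ + b·p₂ ≈ (-0.330, -0.912, 0.245); φ = arcsin(p_z) ≈ 14.16°, λ = atan2(p_y, p_x) ≈ -109.92°.

≈ 14°N, 110°W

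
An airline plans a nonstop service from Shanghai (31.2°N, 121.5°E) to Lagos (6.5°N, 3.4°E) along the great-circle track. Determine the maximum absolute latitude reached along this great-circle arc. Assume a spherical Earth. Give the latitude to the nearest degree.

The great circle lies in the plane with unit normal n̂ = (p₁ × p₂)/|p₁ × p₂|.
Here n̂_z ≈ -0.798; the vertex latitude is φ_max = arccos|n̂_z| ≈ 37.1°.
Check via Clairaut: cos φ_max = |cos φ₁| · sin C = cos(31.2°)·sin(68.8°) ≈ 0.798, again giving ≈ 37.1°.

≈ 37°N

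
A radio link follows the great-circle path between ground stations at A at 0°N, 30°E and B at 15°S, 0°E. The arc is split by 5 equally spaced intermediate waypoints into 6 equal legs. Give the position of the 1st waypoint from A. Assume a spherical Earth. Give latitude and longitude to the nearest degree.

The haversine formula gives a central angle δ ≈ 0.580 rad (33.2°) between the endpoints.
Interpolate at f = 1/6 with slerp weights a = sin((1−f)δ)/sin δ ≈ 0.848, b = sin(fδ)/sin δ ≈ 0.176.
p = a·p₁ + b·p₂ ≈ (0.905, 0.424, -0.046); φ = arcsin(p_z) ≈ -2.61°, λ = atan2(p_y, p_x) ≈ 25.12°.

≈ 3°S, 25°E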